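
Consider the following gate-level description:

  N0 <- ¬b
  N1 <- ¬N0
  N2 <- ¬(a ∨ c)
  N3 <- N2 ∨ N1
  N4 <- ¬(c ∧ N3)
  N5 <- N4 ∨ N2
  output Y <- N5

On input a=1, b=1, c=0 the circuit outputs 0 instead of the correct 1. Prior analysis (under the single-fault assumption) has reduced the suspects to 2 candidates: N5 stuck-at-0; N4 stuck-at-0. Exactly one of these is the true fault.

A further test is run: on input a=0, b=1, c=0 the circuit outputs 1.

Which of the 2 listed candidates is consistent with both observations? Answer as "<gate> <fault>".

N4 stuck-at-0

Evaluate each candidate on input a=0, b=1, c=0:
  N5 stuck-at-0: N0=0, N1=1, N2=1, N3=1, N4=1, N5=0 [stuck-at-0] → 0 — eliminated
  N4 stuck-at-0: N0=0, N1=1, N2=1, N3=1, N4=0 [stuck-at-0], N5=1 → 1 — matches
Only N4 stuck-at-0 reproduces the observed 1.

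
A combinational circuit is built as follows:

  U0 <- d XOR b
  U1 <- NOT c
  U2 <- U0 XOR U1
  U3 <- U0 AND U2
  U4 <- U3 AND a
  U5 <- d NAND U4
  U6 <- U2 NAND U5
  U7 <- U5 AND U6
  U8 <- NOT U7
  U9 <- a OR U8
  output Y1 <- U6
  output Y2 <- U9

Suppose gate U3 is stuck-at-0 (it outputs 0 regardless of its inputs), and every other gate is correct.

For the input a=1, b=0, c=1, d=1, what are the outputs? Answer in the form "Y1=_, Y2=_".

Propagate with U3 forced: U0=1, U1=0, U2=1, U3=0 [stuck-at-0], U4=0, U5=1, U6=0, U7=0, U8=1, U9=1.
So the outputs are Y1=0, Y2=1. (Without the fault they would be Y1=1, Y2=1.)

Y1=0, Y2=1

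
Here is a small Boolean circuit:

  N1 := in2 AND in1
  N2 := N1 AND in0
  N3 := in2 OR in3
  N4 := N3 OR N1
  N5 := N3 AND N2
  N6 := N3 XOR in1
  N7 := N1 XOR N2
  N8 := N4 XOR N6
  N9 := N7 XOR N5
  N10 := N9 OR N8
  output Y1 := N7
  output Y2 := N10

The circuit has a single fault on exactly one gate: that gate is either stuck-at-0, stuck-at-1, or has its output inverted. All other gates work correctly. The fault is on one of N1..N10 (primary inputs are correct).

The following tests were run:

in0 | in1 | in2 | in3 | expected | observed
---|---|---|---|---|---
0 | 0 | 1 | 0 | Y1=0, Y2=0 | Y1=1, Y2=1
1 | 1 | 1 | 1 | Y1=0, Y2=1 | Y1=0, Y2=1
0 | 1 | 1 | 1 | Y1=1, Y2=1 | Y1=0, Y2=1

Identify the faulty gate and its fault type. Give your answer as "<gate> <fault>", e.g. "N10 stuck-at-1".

N1 inverted output

Fault-free values for test 1 (in0=0, in1=0, in2=1, in3=0): N1=0, N2=0, N3=1, N4=1, N5=0, N6=1, N7=0, N8=0, N9=0, N10=0, giving Y1=0, Y2=0. Observed Y1=1, Y2=1.
Test 1: faults giving observed Y1=1, Y2=1 are {N1 stuck-at-1, N1 inverted output, N7 stuck-at-1, N7 inverted output}.
Test 2 (in0=1, in1=1, in2=1, in3=1): fault-free N1=1, N2=1, N3=1, N4=1, N5=1, N6=0, N7=0, N8=1, N9=1, N10=1 → Y1=0, Y2=1; observed Y1=0, Y2=1. Eliminates N7 stuck-at-1, N7 inverted output.
Test 3 (in0=0, in1=1, in2=1, in3=1): fault-free N1=1, N2=0, N3=1, N4=1, N5=0, N6=0, N7=1, N8=1, N9=1, N10=1 → Y1=1, Y2=1; observed Y1=0, Y2=1. Eliminates N1 stuck-at-1.
Only N1 inverted output is consistent with every test.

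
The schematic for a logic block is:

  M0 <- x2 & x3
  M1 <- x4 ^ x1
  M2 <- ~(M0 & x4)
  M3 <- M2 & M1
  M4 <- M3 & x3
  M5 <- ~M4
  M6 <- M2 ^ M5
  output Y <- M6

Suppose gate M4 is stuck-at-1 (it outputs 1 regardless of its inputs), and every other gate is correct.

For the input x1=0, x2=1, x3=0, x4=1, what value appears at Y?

1

Propagate with M4 forced: M0=0, M1=1, M2=1, M3=1, M4=1 [stuck-at-1], M5=0, M6=1.
So Y = 1. (Without the fault it would be 0.)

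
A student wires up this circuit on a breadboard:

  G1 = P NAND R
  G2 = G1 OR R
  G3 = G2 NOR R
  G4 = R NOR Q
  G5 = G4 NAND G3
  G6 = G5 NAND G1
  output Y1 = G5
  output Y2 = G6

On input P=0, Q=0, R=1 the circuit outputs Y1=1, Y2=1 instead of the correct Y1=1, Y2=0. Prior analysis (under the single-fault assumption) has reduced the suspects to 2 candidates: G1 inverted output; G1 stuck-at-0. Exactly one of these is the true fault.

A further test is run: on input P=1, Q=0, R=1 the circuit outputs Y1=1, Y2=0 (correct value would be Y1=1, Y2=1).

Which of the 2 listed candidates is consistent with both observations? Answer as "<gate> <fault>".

Evaluate each candidate on input P=1, Q=0, R=1:
  G1 inverted output: G1=1 [inverted output], G2=1, G3=0, G4=0, G5=1, G6=0 → Y1=1, Y2=0 — matches
  G1 stuck-at-0: G1=0 [stuck-at-0], G2=1, G3=0, G4=0, G5=1, G6=1 → Y1=1, Y2=1 — eliminated
Only G1 inverted output reproduces the observed Y1=1, Y2=0.

G1 inverted output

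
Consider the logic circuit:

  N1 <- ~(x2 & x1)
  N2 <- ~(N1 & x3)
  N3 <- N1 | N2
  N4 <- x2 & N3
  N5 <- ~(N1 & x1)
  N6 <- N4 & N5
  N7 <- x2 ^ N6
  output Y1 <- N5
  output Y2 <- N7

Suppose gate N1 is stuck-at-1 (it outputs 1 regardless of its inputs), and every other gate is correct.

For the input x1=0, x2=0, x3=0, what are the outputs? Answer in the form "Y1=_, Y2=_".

Propagate with N1 forced: N1=1 [stuck-at-1], N2=1, N3=1, N4=0, N5=1, N6=0, N7=0.
So the outputs are Y1=1, Y2=0. (Same as the fault-free value — the fault is masked on this input.)

Y1=1, Y2=0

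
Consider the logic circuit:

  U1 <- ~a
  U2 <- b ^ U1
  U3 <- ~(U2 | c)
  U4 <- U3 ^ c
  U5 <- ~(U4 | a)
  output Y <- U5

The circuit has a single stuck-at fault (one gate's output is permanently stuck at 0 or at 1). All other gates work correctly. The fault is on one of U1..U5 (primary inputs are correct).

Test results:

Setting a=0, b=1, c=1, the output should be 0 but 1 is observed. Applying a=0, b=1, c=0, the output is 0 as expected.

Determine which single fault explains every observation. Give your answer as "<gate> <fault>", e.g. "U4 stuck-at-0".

U3 stuck-at-1

Fault-free values for test 1 (a=0, b=1, c=1): U1=1, U2=0, U3=0, U4=1, U5=0, giving Y=0. Observed 1.
Test 1: faults giving observed 1 are {U3 stuck-at-1, U4 stuck-at-0, U5 stuck-at-1}.
Test 2 (a=0, b=1, c=0): fault-free U1=1, U2=0, U3=1, U4=1, U5=0 → 0; observed 0. Eliminates U4 stuck-at-0, U5 stuck-at-1.
Only U3 stuck-at-1 is consistent with every test.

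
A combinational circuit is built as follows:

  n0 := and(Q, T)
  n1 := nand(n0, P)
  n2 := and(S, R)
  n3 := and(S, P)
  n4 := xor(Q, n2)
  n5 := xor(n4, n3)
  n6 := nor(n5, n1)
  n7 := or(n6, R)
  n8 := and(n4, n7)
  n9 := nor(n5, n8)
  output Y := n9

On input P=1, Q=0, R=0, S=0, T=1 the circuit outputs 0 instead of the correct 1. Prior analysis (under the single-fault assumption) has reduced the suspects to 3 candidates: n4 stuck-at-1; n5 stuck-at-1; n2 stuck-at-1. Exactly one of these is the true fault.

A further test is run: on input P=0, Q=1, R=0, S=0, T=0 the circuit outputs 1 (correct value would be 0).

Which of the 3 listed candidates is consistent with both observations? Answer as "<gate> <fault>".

n2 stuck-at-1

Evaluate each candidate on input P=0, Q=1, R=0, S=0, T=0:
  n4 stuck-at-1: n0=0, n1=1, n2=0, n3=0, n4=1 [stuck-at-1], n5=1, n6=0, n7=0, n8=0, n9=0 → 0 — eliminated
  n5 stuck-at-1: n0=0, n1=1, n2=0, n3=0, n4=1, n5=1 [stuck-at-1], n6=0, n7=0, n8=0, n9=0 → 0 — eliminated
  n2 stuck-at-1: n0=0, n1=1, n2=1 [stuck-at-1], n3=0, n4=0, n5=0, n6=0, n7=0, n8=0, n9=1 → 1 — matches
Only n2 stuck-at-1 reproduces the observed 1.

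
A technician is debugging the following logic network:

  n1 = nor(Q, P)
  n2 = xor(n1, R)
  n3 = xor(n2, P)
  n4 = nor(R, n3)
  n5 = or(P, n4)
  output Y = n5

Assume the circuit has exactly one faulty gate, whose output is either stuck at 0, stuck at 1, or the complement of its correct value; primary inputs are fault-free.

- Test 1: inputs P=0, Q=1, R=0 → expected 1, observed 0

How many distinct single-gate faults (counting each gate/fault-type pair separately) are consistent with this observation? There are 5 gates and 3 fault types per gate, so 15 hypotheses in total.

10

Fault-free: n1=0, n2=0, n3=0, n4=1, n5=1 → 1. Observed 0.
  n1: stuck-at-1, inverted output ✓; others ✗
  n2: stuck-at-1, inverted output ✓; others ✗
  n3: stuck-at-1, inverted output ✓; others ✗
  n4: stuck-at-0, inverted output ✓; others ✗
  n5: stuck-at-0, inverted output ✓; others ✗
Consistent faults: {n1 stuck-at-1, n1 inverted output, n2 stuck-at-1, n2 inverted output, n3 stuck-at-1, n3 inverted output, n4 stuck-at-0, n4 inverted output, n5 stuck-at-0, n5 inverted output} — 10 in all.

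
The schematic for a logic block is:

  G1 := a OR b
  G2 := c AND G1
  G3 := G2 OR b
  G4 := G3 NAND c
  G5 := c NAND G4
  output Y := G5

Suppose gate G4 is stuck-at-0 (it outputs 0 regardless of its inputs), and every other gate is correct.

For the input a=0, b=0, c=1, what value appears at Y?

Propagate with G4 forced: G1=0, G2=0, G3=0, G4=0 [stuck-at-0], G5=1.
So Y = 1. (Without the fault it would be 0.)

1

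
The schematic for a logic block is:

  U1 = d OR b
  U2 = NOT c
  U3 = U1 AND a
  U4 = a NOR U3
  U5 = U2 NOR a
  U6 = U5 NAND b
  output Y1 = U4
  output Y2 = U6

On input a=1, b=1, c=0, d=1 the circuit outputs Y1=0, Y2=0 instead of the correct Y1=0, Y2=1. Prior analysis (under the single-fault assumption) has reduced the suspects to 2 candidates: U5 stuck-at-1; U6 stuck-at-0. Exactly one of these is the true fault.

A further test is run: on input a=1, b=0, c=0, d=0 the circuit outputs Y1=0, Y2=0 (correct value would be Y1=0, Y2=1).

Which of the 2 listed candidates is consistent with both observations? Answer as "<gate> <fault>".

U6 stuck-at-0

Evaluate each candidate on input a=1, b=0, c=0, d=0:
  U5 stuck-at-1: U1=0, U2=1, U3=0, U4=0, U5=1 [stuck-at-1], U6=1 → Y1=0, Y2=1 — eliminated
  U6 stuck-at-0: U1=0, U2=1, U3=0, U4=0, U5=0, U6=0 [stuck-at-0] → Y1=0, Y2=0 — matches
Only U6 stuck-at-0 reproduces the observed Y1=0, Y2=0.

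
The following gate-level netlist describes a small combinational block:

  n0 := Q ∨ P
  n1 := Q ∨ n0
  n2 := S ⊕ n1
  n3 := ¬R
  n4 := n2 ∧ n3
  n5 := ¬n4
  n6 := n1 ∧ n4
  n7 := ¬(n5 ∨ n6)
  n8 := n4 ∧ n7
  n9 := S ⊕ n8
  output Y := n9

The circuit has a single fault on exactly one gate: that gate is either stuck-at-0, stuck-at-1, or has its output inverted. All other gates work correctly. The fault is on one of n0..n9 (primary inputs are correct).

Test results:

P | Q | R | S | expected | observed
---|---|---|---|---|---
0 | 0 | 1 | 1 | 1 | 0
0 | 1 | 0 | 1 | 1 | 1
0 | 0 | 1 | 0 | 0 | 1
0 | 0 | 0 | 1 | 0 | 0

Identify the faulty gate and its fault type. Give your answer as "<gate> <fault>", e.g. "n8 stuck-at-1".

n4 stuck-at-1

Fault-free values for test 1 (P=0, Q=0, R=1, S=1): n0=0, n1=0, n2=1, n3=0, n4=0, n5=1, n6=0, n7=0, n8=0, n9=1, giving Y=1. Observed 0.
Test 1: faults giving observed 0 are {n3 stuck-at-1, n3 inverted output, n4 stuck-at-1, n4 inverted output, n8 stuck-at-1, n8 inverted output, n9 stuck-at-0, n9 inverted output}.
Test 2 (P=0, Q=1, R=0, S=1): fault-free n0=1, n1=1, n2=0, n3=1, n4=0, n5=1, n6=0, n7=0, n8=0, n9=1 → 1; observed 1. Eliminates n8 stuck-at-1, n8 inverted output, n9 stuck-at-0, n9 inverted output.
Test 3 (P=0, Q=0, R=1, S=0): fault-free n0=0, n1=0, n2=0, n3=0, n4=0, n5=1, n6=0, n7=0, n8=0, n9=0 → 0; observed 1. Eliminates n3 stuck-at-1, n3 inverted output.
Test 4 (P=0, Q=0, R=0, S=1): fault-free n0=0, n1=0, n2=1, n3=1, n4=1, n5=0, n6=0, n7=1, n8=1, n9=0 → 0; observed 0. Eliminates n4 inverted output.
Only n4 stuck-at-1 is consistent with every test.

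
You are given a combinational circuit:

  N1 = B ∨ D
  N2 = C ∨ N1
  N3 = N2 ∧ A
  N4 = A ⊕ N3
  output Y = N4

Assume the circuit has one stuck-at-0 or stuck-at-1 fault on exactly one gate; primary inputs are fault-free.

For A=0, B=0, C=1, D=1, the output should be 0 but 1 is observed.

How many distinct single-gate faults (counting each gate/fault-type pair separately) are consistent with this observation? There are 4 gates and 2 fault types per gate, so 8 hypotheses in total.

Fault-free: N1=1, N2=1, N3=0, N4=0 → 0. Observed 1.
  N1 stuck-at-0: output 0 ✗
  N1 stuck-at-1: output 0 ✗
  N2 stuck-at-0: output 0 ✗
  N2 stuck-at-1: output 0 ✗
  N3 stuck-at-0: output 0 ✗
  N3 stuck-at-1: output 1 ✓
  N4 stuck-at-0: output 0 ✗
  N4 stuck-at-1: output 1 ✓
Consistent faults: {N3 stuck-at-1, N4 stuck-at-1} — 2 in all.

2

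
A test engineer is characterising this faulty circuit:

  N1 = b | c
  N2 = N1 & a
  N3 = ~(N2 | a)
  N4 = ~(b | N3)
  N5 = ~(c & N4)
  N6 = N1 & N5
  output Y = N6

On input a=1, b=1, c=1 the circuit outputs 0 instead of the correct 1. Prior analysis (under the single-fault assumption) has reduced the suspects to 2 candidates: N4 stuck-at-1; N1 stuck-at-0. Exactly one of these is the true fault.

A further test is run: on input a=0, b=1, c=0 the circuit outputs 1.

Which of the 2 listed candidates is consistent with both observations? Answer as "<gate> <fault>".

N4 stuck-at-1

Evaluate each candidate on input a=0, b=1, c=0:
  N4 stuck-at-1: N1=1, N2=0, N3=1, N4=1 [stuck-at-1], N5=1, N6=1 → 1 — matches
  N1 stuck-at-0: N1=0 [stuck-at-0], N2=0, N3=1, N4=0, N5=1, N6=0 → 0 — eliminated
Only N4 stuck-at-1 reproduces the observed 1.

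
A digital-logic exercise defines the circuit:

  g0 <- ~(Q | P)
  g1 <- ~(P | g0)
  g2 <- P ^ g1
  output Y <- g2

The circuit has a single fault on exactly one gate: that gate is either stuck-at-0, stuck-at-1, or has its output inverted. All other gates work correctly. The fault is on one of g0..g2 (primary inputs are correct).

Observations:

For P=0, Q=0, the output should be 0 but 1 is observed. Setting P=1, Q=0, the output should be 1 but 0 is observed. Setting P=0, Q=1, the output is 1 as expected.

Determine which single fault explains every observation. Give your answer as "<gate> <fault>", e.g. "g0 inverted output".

g1 stuck-at-1

Fault-free values for test 1 (P=0, Q=0): g0=1, g1=0, g2=0, giving Y=0. Observed 1.
Test 1: faults giving observed 1 are {g0 stuck-at-0, g0 inverted output, g1 stuck-at-1, g1 inverted output, g2 stuck-at-1, g2 inverted output}.
Test 2 (P=1, Q=0): fault-free g0=0, g1=0, g2=1 → 1; observed 0. Eliminates g0 stuck-at-0, g0 inverted output, g2 stuck-at-1.
Test 3 (P=0, Q=1): fault-free g0=0, g1=1, g2=1 → 1; observed 1. Eliminates g1 inverted output, g2 inverted output.
Only g1 stuck-at-1 is consistent with every test.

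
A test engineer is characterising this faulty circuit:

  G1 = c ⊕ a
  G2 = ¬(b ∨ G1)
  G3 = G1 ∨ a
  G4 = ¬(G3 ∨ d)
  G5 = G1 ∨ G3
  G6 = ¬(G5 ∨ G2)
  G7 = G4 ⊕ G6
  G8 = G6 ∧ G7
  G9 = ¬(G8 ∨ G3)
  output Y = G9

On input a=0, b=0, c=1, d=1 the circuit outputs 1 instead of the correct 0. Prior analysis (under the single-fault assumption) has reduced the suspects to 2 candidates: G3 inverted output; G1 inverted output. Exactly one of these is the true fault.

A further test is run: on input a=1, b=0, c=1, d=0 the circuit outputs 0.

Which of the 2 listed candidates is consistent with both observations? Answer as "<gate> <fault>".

Evaluate each candidate on input a=1, b=0, c=1, d=0:
  G3 inverted output: G1=0, G2=1, G3=0 [inverted output], G4=1, G5=0, G6=0, G7=1, G8=0, G9=1 → 1 — eliminated
  G1 inverted output: G1=1 [inverted output], G2=0, G3=1, G4=0, G5=1, G6=0, G7=0, G8=0, G9=0 → 0 — matches
Only G1 inverted output reproduces the observed 0.

G1 inverted output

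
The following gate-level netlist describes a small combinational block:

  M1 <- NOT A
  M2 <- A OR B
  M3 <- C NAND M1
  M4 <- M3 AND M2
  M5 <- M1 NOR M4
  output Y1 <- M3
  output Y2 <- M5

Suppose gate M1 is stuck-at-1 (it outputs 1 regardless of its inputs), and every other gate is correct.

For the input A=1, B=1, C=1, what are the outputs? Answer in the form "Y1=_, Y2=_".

Propagate with M1 forced: M1=1 [stuck-at-1], M2=1, M3=0, M4=0, M5=0.
So the outputs are Y1=0, Y2=0. (Without the fault they would be Y1=1, Y2=0.)

Y1=0, Y2=0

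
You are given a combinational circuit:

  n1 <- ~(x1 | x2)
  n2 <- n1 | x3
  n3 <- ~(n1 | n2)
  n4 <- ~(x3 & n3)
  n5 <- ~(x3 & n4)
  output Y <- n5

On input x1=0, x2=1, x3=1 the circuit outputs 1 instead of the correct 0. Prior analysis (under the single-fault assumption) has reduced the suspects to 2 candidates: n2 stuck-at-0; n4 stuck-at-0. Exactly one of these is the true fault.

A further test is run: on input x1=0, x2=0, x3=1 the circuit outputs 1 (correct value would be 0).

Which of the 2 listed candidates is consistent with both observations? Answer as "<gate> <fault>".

Evaluate each candidate on input x1=0, x2=0, x3=1:
  n2 stuck-at-0: n1=1, n2=0 [stuck-at-0], n3=0, n4=1, n5=0 → 0 — eliminated
  n4 stuck-at-0: n1=1, n2=1, n3=0, n4=0 [stuck-at-0], n5=1 → 1 — matches
Only n4 stuck-at-0 reproduces the observed 1.

n4 stuck-at-0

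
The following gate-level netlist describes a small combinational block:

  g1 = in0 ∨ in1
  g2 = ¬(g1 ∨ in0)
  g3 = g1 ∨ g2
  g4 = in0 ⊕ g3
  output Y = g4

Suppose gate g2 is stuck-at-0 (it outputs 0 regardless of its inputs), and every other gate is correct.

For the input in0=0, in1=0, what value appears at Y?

0

Propagate with g2 forced: g1=0, g2=0 [stuck-at-0], g3=0, g4=0.
So Y = 0. (Without the fault it would be 1.)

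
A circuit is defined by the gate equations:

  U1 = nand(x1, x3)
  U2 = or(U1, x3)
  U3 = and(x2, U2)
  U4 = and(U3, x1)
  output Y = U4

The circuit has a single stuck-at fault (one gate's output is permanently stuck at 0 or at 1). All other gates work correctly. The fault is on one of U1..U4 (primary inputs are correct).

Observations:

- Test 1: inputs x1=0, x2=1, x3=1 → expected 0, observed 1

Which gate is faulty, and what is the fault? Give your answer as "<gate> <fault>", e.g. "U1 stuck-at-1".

Fault-free values for test 1 (x1=0, x2=1, x3=1): U1=1, U2=1, U3=1, U4=0, giving Y=0. Observed 1.
Test 1: faults giving observed 1 are {U4 stuck-at-1}.
Only U4 stuck-at-1 is consistent with every test.

U4 stuck-at-1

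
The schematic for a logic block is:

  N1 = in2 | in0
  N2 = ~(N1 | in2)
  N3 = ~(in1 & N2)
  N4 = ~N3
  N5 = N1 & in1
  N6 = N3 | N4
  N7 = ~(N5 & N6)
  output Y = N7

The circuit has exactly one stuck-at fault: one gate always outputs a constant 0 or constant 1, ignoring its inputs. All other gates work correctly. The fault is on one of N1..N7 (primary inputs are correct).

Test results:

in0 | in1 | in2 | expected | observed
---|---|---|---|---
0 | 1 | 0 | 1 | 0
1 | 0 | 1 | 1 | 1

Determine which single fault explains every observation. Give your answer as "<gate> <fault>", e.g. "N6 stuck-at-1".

N1 stuck-at-1

Fault-free values for test 1 (in0=0, in1=1, in2=0): N1=0, N2=1, N3=0, N4=1, N5=0, N6=1, N7=1, giving Y=1. Observed 0.
Test 1: faults giving observed 0 are {N1 stuck-at-1, N5 stuck-at-1, N7 stuck-at-0}.
Test 2 (in0=1, in1=0, in2=1): fault-free N1=1, N2=0, N3=1, N4=0, N5=0, N6=1, N7=1 → 1; observed 1. Eliminates N5 stuck-at-1, N7 stuck-at-0.
Only N1 stuck-at-1 is consistent with every test.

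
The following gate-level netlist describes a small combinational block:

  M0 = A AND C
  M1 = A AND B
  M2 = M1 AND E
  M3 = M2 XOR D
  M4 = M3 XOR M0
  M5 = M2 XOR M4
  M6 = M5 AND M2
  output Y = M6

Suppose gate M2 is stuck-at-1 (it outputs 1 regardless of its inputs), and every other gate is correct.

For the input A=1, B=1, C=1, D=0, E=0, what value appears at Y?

1

Propagate with M2 forced: M0=1, M1=1, M2=1 [stuck-at-1], M3=1, M4=0, M5=1, M6=1.
So Y = 1. (Without the fault it would be 0.)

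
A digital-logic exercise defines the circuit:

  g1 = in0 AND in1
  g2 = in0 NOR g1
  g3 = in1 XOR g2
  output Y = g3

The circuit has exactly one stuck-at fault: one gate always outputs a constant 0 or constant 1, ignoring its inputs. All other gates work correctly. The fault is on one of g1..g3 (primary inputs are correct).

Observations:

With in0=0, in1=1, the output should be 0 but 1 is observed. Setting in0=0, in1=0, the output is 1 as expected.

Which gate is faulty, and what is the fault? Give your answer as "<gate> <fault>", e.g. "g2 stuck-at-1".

Fault-free values for test 1 (in0=0, in1=1): g1=0, g2=1, g3=0, giving Y=0. Observed 1.
Test 1: faults giving observed 1 are {g1 stuck-at-1, g2 stuck-at-0, g3 stuck-at-1}.
Test 2 (in0=0, in1=0): fault-free g1=0, g2=1, g3=1 → 1; observed 1. Eliminates g1 stuck-at-1, g2 stuck-at-0.
Only g3 stuck-at-1 is consistent with every test.

g3 stuck-at-1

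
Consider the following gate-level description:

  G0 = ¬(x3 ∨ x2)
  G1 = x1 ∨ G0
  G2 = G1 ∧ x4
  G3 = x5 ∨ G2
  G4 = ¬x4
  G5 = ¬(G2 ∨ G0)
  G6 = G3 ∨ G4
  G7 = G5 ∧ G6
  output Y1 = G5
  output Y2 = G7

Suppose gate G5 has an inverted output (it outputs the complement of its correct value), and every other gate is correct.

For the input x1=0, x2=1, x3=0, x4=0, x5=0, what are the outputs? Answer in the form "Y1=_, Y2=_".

Propagate with G5 forced: G0=0, G1=0, G2=0, G3=0, G4=1, G5=0 [inverted output], G6=1, G7=0.
So the outputs are Y1=0, Y2=0. (Without the fault they would be Y1=1, Y2=1.)

Y1=0, Y2=0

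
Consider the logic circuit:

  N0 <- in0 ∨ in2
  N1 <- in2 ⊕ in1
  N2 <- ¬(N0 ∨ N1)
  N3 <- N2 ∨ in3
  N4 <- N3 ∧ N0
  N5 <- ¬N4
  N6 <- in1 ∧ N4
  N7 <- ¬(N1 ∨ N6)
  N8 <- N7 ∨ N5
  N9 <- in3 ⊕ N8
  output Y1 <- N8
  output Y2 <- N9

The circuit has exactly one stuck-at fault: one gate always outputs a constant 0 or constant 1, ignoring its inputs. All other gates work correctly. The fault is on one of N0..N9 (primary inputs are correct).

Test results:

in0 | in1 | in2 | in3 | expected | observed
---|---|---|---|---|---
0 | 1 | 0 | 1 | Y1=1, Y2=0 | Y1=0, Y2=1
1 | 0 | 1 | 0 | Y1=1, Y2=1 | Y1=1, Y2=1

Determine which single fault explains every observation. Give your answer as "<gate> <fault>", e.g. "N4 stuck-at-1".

N0 stuck-at-1

Fault-free values for test 1 (in0=0, in1=1, in2=0, in3=1): N0=0, N1=1, N2=0, N3=1, N4=0, N5=1, N6=0, N7=0, N8=1, N9=0, giving Y1=1, Y2=0. Observed Y1=0, Y2=1.
Test 1: faults giving observed Y1=0, Y2=1 are {N0 stuck-at-1, N4 stuck-at-1, N5 stuck-at-0, N8 stuck-at-0}.
Test 2 (in0=1, in1=0, in2=1, in3=0): fault-free N0=1, N1=1, N2=0, N3=0, N4=0, N5=1, N6=0, N7=0, N8=1, N9=1 → Y1=1, Y2=1; observed Y1=1, Y2=1. Eliminates N4 stuck-at-1, N5 stuck-at-0, N8 stuck-at-0.
Only N0 stuck-at-1 is consistent with every test.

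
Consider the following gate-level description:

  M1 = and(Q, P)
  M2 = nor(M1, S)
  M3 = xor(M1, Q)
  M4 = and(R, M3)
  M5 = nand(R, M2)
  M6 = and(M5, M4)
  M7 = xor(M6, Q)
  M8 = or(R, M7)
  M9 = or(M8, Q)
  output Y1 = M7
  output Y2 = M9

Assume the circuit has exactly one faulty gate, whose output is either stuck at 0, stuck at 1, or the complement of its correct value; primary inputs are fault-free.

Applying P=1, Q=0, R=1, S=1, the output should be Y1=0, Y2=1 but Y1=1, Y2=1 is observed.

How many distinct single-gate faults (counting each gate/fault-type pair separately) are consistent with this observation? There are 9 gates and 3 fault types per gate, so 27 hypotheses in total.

Fault-free: M1=0, M2=0, M3=0, M4=0, M5=1, M6=0, M7=0, M8=1, M9=1 → Y1=0, Y2=1. Observed Y1=1, Y2=1.
  M1: stuck-at-1, inverted output ✓; others ✗
  M2: none of the 3 fault types match ✗
  M3: stuck-at-1, inverted output ✓; others ✗
  M4: stuck-at-1, inverted output ✓; others ✗
  M5: none of the 3 fault types match ✗
  M6: stuck-at-1, inverted output ✓; others ✗
  M7: stuck-at-1, inverted output ✓; others ✗
  M8: none of the 3 fault types match ✗
  M9: none of the 3 fault types match ✗
Consistent faults: {M1 stuck-at-1, M1 inverted output, M3 stuck-at-1, M3 inverted output, M4 stuck-at-1, M4 inverted output, M6 stuck-at-1, M6 inverted output, M7 stuck-at-1, M7 inverted output} — 10 in all.

10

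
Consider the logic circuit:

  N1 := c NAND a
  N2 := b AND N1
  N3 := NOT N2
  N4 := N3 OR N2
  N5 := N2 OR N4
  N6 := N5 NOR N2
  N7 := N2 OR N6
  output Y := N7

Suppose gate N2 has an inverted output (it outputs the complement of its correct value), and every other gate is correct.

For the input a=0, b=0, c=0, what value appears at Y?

1

Propagate with N2 forced: N1=1, N2=1 [inverted output], N3=0, N4=1, N5=1, N6=0, N7=1.
So Y = 1. (Without the fault it would be 0.)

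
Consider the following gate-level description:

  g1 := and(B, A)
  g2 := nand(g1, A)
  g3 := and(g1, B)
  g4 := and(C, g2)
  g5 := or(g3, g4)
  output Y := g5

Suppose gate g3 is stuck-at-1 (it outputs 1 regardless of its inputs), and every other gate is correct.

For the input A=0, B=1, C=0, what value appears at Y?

1

Propagate with g3 forced: g1=0, g2=1, g3=1 [stuck-at-1], g4=0, g5=1.
So Y = 1. (Without the fault it would be 0.)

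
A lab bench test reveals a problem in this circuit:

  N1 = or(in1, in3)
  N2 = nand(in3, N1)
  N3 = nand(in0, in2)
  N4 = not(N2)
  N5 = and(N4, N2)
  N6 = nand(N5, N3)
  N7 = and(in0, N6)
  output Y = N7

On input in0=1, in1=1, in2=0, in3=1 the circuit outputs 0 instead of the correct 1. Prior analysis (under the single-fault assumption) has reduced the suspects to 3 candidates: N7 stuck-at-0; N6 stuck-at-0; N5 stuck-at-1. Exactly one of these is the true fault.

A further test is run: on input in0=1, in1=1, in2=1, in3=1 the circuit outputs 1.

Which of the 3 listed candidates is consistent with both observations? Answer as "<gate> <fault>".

Evaluate each candidate on input in0=1, in1=1, in2=1, in3=1:
  N7 stuck-at-0: N1=1, N2=0, N3=0, N4=1, N5=0, N6=1, N7=0 [stuck-at-0] → 0 — eliminated
  N6 stuck-at-0: N1=1, N2=0, N3=0, N4=1, N5=0, N6=0 [stuck-at-0], N7=0 → 0 — eliminated
  N5 stuck-at-1: N1=1, N2=0, N3=0, N4=1, N5=1 [stuck-at-1], N6=1, N7=1 → 1 — matches
Only N5 stuck-at-1 reproduces the observed 1.

N5 stuck-at-1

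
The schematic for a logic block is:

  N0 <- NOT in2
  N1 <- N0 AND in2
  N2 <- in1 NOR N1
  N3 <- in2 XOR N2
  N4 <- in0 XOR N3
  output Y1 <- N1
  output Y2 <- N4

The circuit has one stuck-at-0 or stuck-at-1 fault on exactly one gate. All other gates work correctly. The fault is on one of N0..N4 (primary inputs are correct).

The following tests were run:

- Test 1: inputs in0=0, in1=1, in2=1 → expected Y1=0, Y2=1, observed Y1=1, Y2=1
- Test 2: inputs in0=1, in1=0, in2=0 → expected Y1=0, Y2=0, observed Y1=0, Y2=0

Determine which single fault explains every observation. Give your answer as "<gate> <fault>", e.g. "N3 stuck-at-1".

N0 stuck-at-1

Fault-free values for test 1 (in0=0, in1=1, in2=1): N0=0, N1=0, N2=0, N3=1, N4=1, giving Y1=0, Y2=1. Observed Y1=1, Y2=1.
Test 1: faults giving observed Y1=1, Y2=1 are {N0 stuck-at-1, N1 stuck-at-1}.
Test 2 (in0=1, in1=0, in2=0): fault-free N0=1, N1=0, N2=1, N3=1, N4=0 → Y1=0, Y2=0; observed Y1=0, Y2=0. Eliminates N1 stuck-at-1.
Only N0 stuck-at-1 is consistent with every test.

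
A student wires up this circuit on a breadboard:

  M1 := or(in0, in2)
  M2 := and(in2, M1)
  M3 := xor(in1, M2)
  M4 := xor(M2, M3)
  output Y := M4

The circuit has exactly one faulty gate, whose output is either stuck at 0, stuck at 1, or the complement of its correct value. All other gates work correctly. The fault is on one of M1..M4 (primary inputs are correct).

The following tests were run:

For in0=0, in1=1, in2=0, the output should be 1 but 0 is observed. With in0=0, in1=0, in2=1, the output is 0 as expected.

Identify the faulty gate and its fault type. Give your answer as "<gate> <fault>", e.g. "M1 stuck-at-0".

M4 stuck-at-0

Fault-free values for test 1 (in0=0, in1=1, in2=0): M1=0, M2=0, M3=1, M4=1, giving Y=1. Observed 0.
Test 1: faults giving observed 0 are {M3 stuck-at-0, M3 inverted output, M4 stuck-at-0, M4 inverted output}.
Test 2 (in0=0, in1=0, in2=1): fault-free M1=1, M2=1, M3=1, M4=0 → 0; observed 0. Eliminates M3 stuck-at-0, M3 inverted output, M4 inverted output.
Only M4 stuck-at-0 is consistent with every test.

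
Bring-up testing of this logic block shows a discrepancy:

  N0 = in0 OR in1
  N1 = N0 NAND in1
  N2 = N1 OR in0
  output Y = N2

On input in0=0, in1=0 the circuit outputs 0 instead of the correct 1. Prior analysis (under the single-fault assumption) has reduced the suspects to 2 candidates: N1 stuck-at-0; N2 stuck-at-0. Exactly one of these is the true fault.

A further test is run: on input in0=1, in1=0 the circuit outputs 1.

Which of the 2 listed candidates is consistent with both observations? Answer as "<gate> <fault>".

N1 stuck-at-0

Evaluate each candidate on input in0=1, in1=0:
  N1 stuck-at-0: N0=1, N1=0 [stuck-at-0], N2=1 → 1 — matches
  N2 stuck-at-0: N0=1, N1=1, N2=0 [stuck-at-0] → 0 — eliminated
Only N1 stuck-at-0 reproduces the observed 1.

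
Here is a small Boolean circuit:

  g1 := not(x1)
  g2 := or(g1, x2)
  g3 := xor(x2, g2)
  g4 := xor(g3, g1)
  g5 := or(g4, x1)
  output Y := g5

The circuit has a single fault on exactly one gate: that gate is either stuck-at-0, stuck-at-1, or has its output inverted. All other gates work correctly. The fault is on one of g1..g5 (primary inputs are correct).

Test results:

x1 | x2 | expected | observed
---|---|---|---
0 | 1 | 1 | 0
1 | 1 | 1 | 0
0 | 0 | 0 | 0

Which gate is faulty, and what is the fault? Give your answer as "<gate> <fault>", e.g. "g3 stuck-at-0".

g5 stuck-at-0

Fault-free values for test 1 (x1=0, x2=1): g1=1, g2=1, g3=0, g4=1, g5=1, giving Y=1. Observed 0.
Test 1: faults giving observed 0 are {g1 stuck-at-0, g1 inverted output, g2 stuck-at-0, g2 inverted output, g3 stuck-at-1, g3 inverted output, g4 stuck-at-0, g4 inverted output, g5 stuck-at-0, g5 inverted output}.
Test 2 (x1=1, x2=1): fault-free g1=0, g2=1, g3=0, g4=0, g5=1 → 1; observed 0. Eliminates g1 stuck-at-0, g1 inverted output, g2 stuck-at-0, g2 inverted output, g3 stuck-at-1, g3 inverted output, g4 stuck-at-0, g4 inverted output.
Test 3 (x1=0, x2=0): fault-free g1=1, g2=1, g3=1, g4=0, g5=0 → 0; observed 0. Eliminates g5 inverted output.
Only g5 stuck-at-0 is consistent with every test.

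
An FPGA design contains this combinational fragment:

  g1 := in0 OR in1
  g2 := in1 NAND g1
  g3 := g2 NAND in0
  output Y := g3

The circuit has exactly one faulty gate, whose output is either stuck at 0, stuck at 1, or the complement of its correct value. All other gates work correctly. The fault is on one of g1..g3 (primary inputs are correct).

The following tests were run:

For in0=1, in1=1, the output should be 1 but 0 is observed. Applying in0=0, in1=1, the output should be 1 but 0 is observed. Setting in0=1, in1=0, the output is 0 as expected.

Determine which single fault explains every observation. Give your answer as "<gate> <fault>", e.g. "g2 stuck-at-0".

Fault-free values for test 1 (in0=1, in1=1): g1=1, g2=0, g3=1, giving Y=1. Observed 0.
Test 1: faults giving observed 0 are {g1 stuck-at-0, g1 inverted output, g2 stuck-at-1, g2 inverted output, g3 stuck-at-0, g3 inverted output}.
Test 2 (in0=0, in1=1): fault-free g1=1, g2=0, g3=1 → 1; observed 0. Eliminates g1 stuck-at-0, g1 inverted output, g2 stuck-at-1, g2 inverted output.
Test 3 (in0=1, in1=0): fault-free g1=1, g2=1, g3=0 → 0; observed 0. Eliminates g3 inverted output.
Only g3 stuck-at-0 is consistent with every test.

g3 stuck-at-0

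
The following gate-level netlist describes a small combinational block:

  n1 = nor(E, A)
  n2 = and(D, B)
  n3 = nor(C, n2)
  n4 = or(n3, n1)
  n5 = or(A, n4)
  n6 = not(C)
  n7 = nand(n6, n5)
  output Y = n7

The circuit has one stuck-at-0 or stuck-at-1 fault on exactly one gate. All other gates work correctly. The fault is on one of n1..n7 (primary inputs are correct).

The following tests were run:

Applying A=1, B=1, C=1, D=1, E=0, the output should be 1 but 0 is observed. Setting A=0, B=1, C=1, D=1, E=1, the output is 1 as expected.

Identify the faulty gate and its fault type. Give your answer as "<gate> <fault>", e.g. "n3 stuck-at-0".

n6 stuck-at-1

Fault-free values for test 1 (A=1, B=1, C=1, D=1, E=0): n1=0, n2=1, n3=0, n4=0, n5=1, n6=0, n7=1, giving Y=1. Observed 0.
Test 1: faults giving observed 0 are {n6 stuck-at-1, n7 stuck-at-0}.
Test 2 (A=0, B=1, C=1, D=1, E=1): fault-free n1=0, n2=1, n3=0, n4=0, n5=0, n6=0, n7=1 → 1; observed 1. Eliminates n7 stuck-at-0.
Only n6 stuck-at-1 is consistent with every test.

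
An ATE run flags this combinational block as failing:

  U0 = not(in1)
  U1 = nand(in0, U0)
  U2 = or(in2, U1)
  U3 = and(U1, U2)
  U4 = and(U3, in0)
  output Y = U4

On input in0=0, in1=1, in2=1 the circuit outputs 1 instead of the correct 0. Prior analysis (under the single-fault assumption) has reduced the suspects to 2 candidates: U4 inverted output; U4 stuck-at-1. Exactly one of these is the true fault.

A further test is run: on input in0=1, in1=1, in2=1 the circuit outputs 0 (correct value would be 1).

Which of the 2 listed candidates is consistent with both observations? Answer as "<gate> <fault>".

Evaluate each candidate on input in0=1, in1=1, in2=1:
  U4 inverted output: U0=0, U1=1, U2=1, U3=1, U4=0 [inverted output] → 0 — matches
  U4 stuck-at-1: U0=0, U1=1, U2=1, U3=1, U4=1 [stuck-at-1] → 1 — eliminated
Only U4 inverted output reproduces the observed 0.

U4 inverted output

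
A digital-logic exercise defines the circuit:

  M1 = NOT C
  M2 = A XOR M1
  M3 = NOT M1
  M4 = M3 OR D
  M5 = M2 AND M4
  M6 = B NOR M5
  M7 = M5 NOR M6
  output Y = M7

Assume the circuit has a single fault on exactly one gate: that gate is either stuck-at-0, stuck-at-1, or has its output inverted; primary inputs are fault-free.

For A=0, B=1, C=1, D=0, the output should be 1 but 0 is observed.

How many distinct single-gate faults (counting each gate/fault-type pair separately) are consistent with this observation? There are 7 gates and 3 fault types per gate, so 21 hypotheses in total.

Fault-free: M1=0, M2=0, M3=1, M4=1, M5=0, M6=0, M7=1 → 1. Observed 0.
  M1: none of the 3 fault types match ✗
  M2: stuck-at-1, inverted output ✓; others ✗
  M3: none of the 3 fault types match ✗
  M4: none of the 3 fault types match ✗
  M5: stuck-at-1, inverted output ✓; others ✗
  M6: stuck-at-1, inverted output ✓; others ✗
  M7: stuck-at-0, inverted output ✓; others ✗
Consistent faults: {M2 stuck-at-1, M2 inverted output, M5 stuck-at-1, M5 inverted output, M6 stuck-at-1, M6 inverted output, M7 stuck-at-0, M7 inverted output} — 8 in all.

8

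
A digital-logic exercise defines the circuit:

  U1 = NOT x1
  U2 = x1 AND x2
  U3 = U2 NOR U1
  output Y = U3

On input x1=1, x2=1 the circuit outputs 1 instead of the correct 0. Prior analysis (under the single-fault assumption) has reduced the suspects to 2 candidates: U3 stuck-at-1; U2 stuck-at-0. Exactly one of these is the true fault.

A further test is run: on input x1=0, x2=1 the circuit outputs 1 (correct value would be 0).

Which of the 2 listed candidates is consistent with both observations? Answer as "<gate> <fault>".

U3 stuck-at-1

Evaluate each candidate on input x1=0, x2=1:
  U3 stuck-at-1: U1=1, U2=0, U3=1 [stuck-at-1] → 1 — matches
  U2 stuck-at-0: U1=1, U2=0 [stuck-at-0], U3=0 → 0 — eliminated
Only U3 stuck-at-1 reproduces the observed 1.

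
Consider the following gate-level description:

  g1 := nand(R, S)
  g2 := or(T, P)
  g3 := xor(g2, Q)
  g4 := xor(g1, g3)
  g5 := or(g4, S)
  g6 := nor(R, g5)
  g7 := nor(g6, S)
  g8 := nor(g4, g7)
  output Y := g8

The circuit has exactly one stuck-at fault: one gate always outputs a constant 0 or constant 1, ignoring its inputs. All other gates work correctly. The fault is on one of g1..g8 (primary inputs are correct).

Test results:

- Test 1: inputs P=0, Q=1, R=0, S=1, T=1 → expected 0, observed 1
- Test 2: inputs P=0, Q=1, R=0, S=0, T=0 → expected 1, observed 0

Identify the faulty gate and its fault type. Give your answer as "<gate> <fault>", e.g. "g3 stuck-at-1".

Fault-free values for test 1 (P=0, Q=1, R=0, S=1, T=1): g1=1, g2=1, g3=0, g4=1, g5=1, g6=0, g7=0, g8=0, giving Y=0. Observed 1.
Test 1: faults giving observed 1 are {g1 stuck-at-0, g2 stuck-at-0, g3 stuck-at-1, g4 stuck-at-0, g8 stuck-at-1}.
Test 2 (P=0, Q=1, R=0, S=0, T=0): fault-free g1=1, g2=0, g3=1, g4=0, g5=0, g6=1, g7=0, g8=1 → 1; observed 0. Eliminates g2 stuck-at-0, g3 stuck-at-1, g4 stuck-at-0, g8 stuck-at-1.
Only g1 stuck-at-0 is consistent with every test.

g1 stuck-at-0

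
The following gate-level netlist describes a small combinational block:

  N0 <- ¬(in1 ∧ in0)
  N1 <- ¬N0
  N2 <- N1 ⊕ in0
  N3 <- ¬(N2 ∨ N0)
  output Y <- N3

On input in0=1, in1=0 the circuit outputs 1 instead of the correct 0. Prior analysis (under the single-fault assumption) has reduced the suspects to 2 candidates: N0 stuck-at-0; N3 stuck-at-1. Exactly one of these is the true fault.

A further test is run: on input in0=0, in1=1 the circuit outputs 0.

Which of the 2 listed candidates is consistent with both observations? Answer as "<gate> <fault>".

N0 stuck-at-0

Evaluate each candidate on input in0=0, in1=1:
  N0 stuck-at-0: N0=0 [stuck-at-0], N1=1, N2=1, N3=0 → 0 — matches
  N3 stuck-at-1: N0=1, N1=0, N2=0, N3=1 [stuck-at-1] → 1 — eliminated
Only N0 stuck-at-0 reproduces the observed 0.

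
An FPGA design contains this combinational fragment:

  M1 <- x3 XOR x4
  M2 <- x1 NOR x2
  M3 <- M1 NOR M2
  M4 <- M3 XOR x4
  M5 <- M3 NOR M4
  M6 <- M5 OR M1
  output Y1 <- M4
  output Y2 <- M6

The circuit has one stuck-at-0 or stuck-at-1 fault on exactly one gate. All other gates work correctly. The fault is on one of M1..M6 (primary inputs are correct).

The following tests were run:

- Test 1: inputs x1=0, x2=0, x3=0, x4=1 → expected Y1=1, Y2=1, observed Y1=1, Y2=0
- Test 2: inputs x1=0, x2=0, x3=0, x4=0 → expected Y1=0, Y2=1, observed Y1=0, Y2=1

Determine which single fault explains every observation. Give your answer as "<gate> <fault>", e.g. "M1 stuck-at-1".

Fault-free values for test 1 (x1=0, x2=0, x3=0, x4=1): M1=1, M2=1, M3=0, M4=1, M5=0, M6=1, giving Y1=1, Y2=1. Observed Y1=1, Y2=0.
Test 1: faults giving observed Y1=1, Y2=0 are {M1 stuck-at-0, M6 stuck-at-0}.
Test 2 (x1=0, x2=0, x3=0, x4=0): fault-free M1=0, M2=1, M3=0, M4=0, M5=1, M6=1 → Y1=0, Y2=1; observed Y1=0, Y2=1. Eliminates M6 stuck-at-0.
Only M1 stuck-at-0 is consistent with every test.

M1 stuck-at-0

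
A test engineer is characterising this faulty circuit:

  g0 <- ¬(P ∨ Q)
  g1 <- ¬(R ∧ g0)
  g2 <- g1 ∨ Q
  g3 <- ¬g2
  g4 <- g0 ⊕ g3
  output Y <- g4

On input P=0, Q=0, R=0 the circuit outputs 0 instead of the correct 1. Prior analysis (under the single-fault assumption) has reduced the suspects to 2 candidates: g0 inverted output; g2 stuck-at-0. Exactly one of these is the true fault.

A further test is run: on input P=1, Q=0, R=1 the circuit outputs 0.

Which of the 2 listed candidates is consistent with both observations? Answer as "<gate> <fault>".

g0 inverted output

Evaluate each candidate on input P=1, Q=0, R=1:
  g0 inverted output: g0=1 [inverted output], g1=0, g2=0, g3=1, g4=0 → 0 — matches
  g2 stuck-at-0: g0=0, g1=1, g2=0 [stuck-at-0], g3=1, g4=1 → 1 — eliminated
Only g0 inverted output reproduces the observed 0.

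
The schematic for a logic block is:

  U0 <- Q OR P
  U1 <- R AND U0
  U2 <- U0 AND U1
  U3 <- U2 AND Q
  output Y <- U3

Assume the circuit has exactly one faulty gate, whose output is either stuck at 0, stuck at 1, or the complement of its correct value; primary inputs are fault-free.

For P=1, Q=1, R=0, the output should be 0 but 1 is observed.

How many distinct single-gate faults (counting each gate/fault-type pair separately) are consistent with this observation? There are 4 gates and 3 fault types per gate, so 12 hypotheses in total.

6

Fault-free: U0=1, U1=0, U2=0, U3=0 → 0. Observed 1.
  U0 stuck-at-0: output 0 ✗
  U0 stuck-at-1: output 0 ✗
  U0 inverted output: output 0 ✗
  U1 stuck-at-0: output 0 ✗
  U1 stuck-at-1: output 1 ✓
  U1 inverted output: output 1 ✓
  U2 stuck-at-0: output 0 ✗
  U2 stuck-at-1: output 1 ✓
  U2 inverted output: output 1 ✓
  U3 stuck-at-0: output 0 ✗
  U3 stuck-at-1: output 1 ✓
  U3 inverted output: output 1 ✓
Consistent faults: {U1 stuck-at-1, U1 inverted output, U2 stuck-at-1, U2 inverted output, U3 stuck-at-1, U3 inverted output} — 6 in all.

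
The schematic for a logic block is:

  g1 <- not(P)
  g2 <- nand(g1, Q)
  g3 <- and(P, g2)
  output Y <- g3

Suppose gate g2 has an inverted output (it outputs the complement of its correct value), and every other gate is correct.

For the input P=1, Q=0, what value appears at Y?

0

Propagate with g2 forced: g1=0, g2=0 [inverted output], g3=0.
So Y = 0. (Without the fault it would be 1.)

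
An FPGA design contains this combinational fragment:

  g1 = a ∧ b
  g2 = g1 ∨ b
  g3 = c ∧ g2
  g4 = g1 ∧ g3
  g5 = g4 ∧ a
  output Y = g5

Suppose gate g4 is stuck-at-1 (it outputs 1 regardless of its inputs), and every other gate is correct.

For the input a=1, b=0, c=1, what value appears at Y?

1

Propagate with g4 forced: g1=0, g2=0, g3=0, g4=1 [stuck-at-1], g5=1.
So Y = 1. (Without the fault it would be 0.)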